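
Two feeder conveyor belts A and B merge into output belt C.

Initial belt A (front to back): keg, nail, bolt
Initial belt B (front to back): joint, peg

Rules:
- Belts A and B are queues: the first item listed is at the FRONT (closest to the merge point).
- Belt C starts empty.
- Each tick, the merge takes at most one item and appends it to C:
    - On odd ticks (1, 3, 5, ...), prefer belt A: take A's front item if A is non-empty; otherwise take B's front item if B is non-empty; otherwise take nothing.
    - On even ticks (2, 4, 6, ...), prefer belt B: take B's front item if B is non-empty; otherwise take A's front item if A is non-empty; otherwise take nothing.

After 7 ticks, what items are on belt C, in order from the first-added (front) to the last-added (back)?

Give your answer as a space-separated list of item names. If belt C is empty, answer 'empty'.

Tick 1: prefer A, take keg from A; A=[nail,bolt] B=[joint,peg] C=[keg]
Tick 2: prefer B, take joint from B; A=[nail,bolt] B=[peg] C=[keg,joint]
Tick 3: prefer A, take nail from A; A=[bolt] B=[peg] C=[keg,joint,nail]
Tick 4: prefer B, take peg from B; A=[bolt] B=[-] C=[keg,joint,nail,peg]
Tick 5: prefer A, take bolt from A; A=[-] B=[-] C=[keg,joint,nail,peg,bolt]
Tick 6: prefer B, both empty, nothing taken; A=[-] B=[-] C=[keg,joint,nail,peg,bolt]
Tick 7: prefer A, both empty, nothing taken; A=[-] B=[-] C=[keg,joint,nail,peg,bolt]

Answer: keg joint nail peg bolt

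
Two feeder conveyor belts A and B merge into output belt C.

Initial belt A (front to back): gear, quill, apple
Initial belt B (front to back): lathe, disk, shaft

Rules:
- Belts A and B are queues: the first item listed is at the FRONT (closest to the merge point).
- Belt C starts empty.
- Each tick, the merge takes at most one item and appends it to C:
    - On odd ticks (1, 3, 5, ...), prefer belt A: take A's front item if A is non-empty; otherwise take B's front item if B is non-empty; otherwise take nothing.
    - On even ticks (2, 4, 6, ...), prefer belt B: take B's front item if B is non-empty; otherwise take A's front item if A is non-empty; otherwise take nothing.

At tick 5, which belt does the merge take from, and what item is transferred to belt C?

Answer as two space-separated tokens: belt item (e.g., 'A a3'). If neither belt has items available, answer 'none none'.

Answer: A apple

Derivation:
Tick 1: prefer A, take gear from A; A=[quill,apple] B=[lathe,disk,shaft] C=[gear]
Tick 2: prefer B, take lathe from B; A=[quill,apple] B=[disk,shaft] C=[gear,lathe]
Tick 3: prefer A, take quill from A; A=[apple] B=[disk,shaft] C=[gear,lathe,quill]
Tick 4: prefer B, take disk from B; A=[apple] B=[shaft] C=[gear,lathe,quill,disk]
Tick 5: prefer A, take apple from A; A=[-] B=[shaft] C=[gear,lathe,quill,disk,apple]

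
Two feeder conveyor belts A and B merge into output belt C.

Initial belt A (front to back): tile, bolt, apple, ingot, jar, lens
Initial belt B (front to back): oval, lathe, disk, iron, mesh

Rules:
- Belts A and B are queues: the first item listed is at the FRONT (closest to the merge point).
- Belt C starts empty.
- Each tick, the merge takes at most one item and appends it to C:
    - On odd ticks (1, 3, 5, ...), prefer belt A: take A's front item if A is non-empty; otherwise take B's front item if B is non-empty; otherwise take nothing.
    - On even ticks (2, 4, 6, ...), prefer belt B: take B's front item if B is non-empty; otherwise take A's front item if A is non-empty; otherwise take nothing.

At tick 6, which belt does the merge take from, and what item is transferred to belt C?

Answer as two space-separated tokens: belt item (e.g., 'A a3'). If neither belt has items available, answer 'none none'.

Answer: B disk

Derivation:
Tick 1: prefer A, take tile from A; A=[bolt,apple,ingot,jar,lens] B=[oval,lathe,disk,iron,mesh] C=[tile]
Tick 2: prefer B, take oval from B; A=[bolt,apple,ingot,jar,lens] B=[lathe,disk,iron,mesh] C=[tile,oval]
Tick 3: prefer A, take bolt from A; A=[apple,ingot,jar,lens] B=[lathe,disk,iron,mesh] C=[tile,oval,bolt]
Tick 4: prefer B, take lathe from B; A=[apple,ingot,jar,lens] B=[disk,iron,mesh] C=[tile,oval,bolt,lathe]
Tick 5: prefer A, take apple from A; A=[ingot,jar,lens] B=[disk,iron,mesh] C=[tile,oval,bolt,lathe,apple]
Tick 6: prefer B, take disk from B; A=[ingot,jar,lens] B=[iron,mesh] C=[tile,oval,bolt,lathe,apple,disk]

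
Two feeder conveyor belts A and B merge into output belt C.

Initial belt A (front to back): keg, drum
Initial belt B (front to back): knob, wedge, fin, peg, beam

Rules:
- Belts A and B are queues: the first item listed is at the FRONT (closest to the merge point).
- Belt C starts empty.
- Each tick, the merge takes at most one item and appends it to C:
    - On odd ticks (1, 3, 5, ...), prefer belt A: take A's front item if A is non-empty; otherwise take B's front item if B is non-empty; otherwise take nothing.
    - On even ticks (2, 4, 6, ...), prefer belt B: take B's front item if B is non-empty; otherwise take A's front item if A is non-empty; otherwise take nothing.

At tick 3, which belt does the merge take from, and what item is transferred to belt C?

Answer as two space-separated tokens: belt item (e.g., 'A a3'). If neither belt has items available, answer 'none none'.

Answer: A drum

Derivation:
Tick 1: prefer A, take keg from A; A=[drum] B=[knob,wedge,fin,peg,beam] C=[keg]
Tick 2: prefer B, take knob from B; A=[drum] B=[wedge,fin,peg,beam] C=[keg,knob]
Tick 3: prefer A, take drum from A; A=[-] B=[wedge,fin,peg,beam] C=[keg,knob,drum]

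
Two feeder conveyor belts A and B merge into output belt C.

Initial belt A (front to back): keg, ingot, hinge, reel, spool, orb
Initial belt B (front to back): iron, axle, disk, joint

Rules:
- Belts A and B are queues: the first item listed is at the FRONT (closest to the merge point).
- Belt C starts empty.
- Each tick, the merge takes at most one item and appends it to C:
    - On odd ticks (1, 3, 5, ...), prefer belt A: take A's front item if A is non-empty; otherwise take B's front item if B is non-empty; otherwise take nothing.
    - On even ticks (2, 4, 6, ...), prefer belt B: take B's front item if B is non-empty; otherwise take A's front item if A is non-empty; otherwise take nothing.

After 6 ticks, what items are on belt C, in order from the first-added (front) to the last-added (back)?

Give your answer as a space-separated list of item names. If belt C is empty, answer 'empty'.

Tick 1: prefer A, take keg from A; A=[ingot,hinge,reel,spool,orb] B=[iron,axle,disk,joint] C=[keg]
Tick 2: prefer B, take iron from B; A=[ingot,hinge,reel,spool,orb] B=[axle,disk,joint] C=[keg,iron]
Tick 3: prefer A, take ingot from A; A=[hinge,reel,spool,orb] B=[axle,disk,joint] C=[keg,iron,ingot]
Tick 4: prefer B, take axle from B; A=[hinge,reel,spool,orb] B=[disk,joint] C=[keg,iron,ingot,axle]
Tick 5: prefer A, take hinge from A; A=[reel,spool,orb] B=[disk,joint] C=[keg,iron,ingot,axle,hinge]
Tick 6: prefer B, take disk from B; A=[reel,spool,orb] B=[joint] C=[keg,iron,ingot,axle,hinge,disk]

Answer: keg iron ingot axle hinge disk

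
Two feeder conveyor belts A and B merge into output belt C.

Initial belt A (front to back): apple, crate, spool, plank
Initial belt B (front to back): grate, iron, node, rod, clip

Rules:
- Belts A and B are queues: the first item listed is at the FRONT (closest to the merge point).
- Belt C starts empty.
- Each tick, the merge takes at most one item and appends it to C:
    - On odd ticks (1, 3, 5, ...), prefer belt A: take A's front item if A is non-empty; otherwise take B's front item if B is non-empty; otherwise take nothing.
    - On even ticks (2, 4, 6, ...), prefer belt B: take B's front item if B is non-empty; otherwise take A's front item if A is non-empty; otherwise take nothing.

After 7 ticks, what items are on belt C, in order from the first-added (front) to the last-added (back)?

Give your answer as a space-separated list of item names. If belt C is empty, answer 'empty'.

Tick 1: prefer A, take apple from A; A=[crate,spool,plank] B=[grate,iron,node,rod,clip] C=[apple]
Tick 2: prefer B, take grate from B; A=[crate,spool,plank] B=[iron,node,rod,clip] C=[apple,grate]
Tick 3: prefer A, take crate from A; A=[spool,plank] B=[iron,node,rod,clip] C=[apple,grate,crate]
Tick 4: prefer B, take iron from B; A=[spool,plank] B=[node,rod,clip] C=[apple,grate,crate,iron]
Tick 5: prefer A, take spool from A; A=[plank] B=[node,rod,clip] C=[apple,grate,crate,iron,spool]
Tick 6: prefer B, take node from B; A=[plank] B=[rod,clip] C=[apple,grate,crate,iron,spool,node]
Tick 7: prefer A, take plank from A; A=[-] B=[rod,clip] C=[apple,grate,crate,iron,spool,node,plank]

Answer: apple grate crate iron spool node plank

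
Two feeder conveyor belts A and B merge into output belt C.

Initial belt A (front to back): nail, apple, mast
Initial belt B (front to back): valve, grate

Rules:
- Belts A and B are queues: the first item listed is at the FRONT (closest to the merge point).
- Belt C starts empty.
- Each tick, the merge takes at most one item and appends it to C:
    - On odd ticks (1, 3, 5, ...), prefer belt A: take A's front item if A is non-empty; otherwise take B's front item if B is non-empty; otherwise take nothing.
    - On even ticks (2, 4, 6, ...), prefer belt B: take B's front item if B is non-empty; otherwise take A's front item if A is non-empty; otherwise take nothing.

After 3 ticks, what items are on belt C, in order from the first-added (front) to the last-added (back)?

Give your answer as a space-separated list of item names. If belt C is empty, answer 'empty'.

Tick 1: prefer A, take nail from A; A=[apple,mast] B=[valve,grate] C=[nail]
Tick 2: prefer B, take valve from B; A=[apple,mast] B=[grate] C=[nail,valve]
Tick 3: prefer A, take apple from A; A=[mast] B=[grate] C=[nail,valve,apple]

Answer: nail valve apple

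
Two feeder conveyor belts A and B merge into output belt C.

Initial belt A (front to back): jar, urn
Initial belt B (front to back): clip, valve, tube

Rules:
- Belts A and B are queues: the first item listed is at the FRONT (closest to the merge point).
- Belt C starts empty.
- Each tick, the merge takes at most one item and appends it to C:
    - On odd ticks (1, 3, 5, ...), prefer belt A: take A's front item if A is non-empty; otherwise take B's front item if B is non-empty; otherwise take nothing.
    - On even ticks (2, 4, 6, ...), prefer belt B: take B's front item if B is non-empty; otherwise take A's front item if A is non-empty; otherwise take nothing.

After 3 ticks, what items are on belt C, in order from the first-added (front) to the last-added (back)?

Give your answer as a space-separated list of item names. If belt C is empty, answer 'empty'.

Tick 1: prefer A, take jar from A; A=[urn] B=[clip,valve,tube] C=[jar]
Tick 2: prefer B, take clip from B; A=[urn] B=[valve,tube] C=[jar,clip]
Tick 3: prefer A, take urn from A; A=[-] B=[valve,tube] C=[jar,clip,urn]

Answer: jar clip urn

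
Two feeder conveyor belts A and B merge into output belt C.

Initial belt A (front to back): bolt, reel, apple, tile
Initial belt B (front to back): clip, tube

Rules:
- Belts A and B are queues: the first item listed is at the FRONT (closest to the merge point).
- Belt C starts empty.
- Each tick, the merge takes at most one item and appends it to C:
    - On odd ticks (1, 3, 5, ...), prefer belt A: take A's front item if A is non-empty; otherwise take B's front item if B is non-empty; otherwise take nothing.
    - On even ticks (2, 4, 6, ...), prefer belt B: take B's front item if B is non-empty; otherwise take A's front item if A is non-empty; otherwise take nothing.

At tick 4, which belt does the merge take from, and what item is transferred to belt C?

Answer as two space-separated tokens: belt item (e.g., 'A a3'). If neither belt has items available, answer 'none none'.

Tick 1: prefer A, take bolt from A; A=[reel,apple,tile] B=[clip,tube] C=[bolt]
Tick 2: prefer B, take clip from B; A=[reel,apple,tile] B=[tube] C=[bolt,clip]
Tick 3: prefer A, take reel from A; A=[apple,tile] B=[tube] C=[bolt,clip,reel]
Tick 4: prefer B, take tube from B; A=[apple,tile] B=[-] C=[bolt,clip,reel,tube]

Answer: B tube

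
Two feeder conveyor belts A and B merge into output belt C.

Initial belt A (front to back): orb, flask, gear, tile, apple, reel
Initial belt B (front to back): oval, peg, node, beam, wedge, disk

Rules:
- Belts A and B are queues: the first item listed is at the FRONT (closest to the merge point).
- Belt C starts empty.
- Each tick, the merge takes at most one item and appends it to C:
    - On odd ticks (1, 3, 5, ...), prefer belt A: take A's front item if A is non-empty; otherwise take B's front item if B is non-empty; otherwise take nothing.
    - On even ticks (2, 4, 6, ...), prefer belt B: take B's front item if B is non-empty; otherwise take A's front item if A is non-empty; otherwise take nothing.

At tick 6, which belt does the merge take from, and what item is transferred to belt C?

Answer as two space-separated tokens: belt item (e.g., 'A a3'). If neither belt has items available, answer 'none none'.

Tick 1: prefer A, take orb from A; A=[flask,gear,tile,apple,reel] B=[oval,peg,node,beam,wedge,disk] C=[orb]
Tick 2: prefer B, take oval from B; A=[flask,gear,tile,apple,reel] B=[peg,node,beam,wedge,disk] C=[orb,oval]
Tick 3: prefer A, take flask from A; A=[gear,tile,apple,reel] B=[peg,node,beam,wedge,disk] C=[orb,oval,flask]
Tick 4: prefer B, take peg from B; A=[gear,tile,apple,reel] B=[node,beam,wedge,disk] C=[orb,oval,flask,peg]
Tick 5: prefer A, take gear from A; A=[tile,apple,reel] B=[node,beam,wedge,disk] C=[orb,oval,flask,peg,gear]
Tick 6: prefer B, take node from B; A=[tile,apple,reel] B=[beam,wedge,disk] C=[orb,oval,flask,peg,gear,node]

Answer: B node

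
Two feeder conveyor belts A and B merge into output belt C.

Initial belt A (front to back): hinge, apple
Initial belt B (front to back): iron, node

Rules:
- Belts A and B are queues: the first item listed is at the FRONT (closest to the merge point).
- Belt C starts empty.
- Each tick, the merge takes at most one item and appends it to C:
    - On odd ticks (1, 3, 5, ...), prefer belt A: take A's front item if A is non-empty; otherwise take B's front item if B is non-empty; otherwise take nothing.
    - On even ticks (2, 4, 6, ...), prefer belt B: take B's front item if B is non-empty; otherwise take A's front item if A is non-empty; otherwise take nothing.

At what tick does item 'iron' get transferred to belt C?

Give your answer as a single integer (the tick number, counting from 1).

Answer: 2

Derivation:
Tick 1: prefer A, take hinge from A; A=[apple] B=[iron,node] C=[hinge]
Tick 2: prefer B, take iron from B; A=[apple] B=[node] C=[hinge,iron]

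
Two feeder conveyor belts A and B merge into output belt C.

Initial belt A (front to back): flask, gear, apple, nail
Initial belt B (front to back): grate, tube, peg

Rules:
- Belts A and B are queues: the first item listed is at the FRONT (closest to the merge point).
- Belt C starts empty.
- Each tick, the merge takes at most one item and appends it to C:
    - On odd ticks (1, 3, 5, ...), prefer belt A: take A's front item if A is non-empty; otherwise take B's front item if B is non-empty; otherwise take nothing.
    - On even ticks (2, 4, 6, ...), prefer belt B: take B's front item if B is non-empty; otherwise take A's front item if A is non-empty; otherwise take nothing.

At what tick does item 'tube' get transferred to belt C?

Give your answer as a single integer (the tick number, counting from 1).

Tick 1: prefer A, take flask from A; A=[gear,apple,nail] B=[grate,tube,peg] C=[flask]
Tick 2: prefer B, take grate from B; A=[gear,apple,nail] B=[tube,peg] C=[flask,grate]
Tick 3: prefer A, take gear from A; A=[apple,nail] B=[tube,peg] C=[flask,grate,gear]
Tick 4: prefer B, take tube from B; A=[apple,nail] B=[peg] C=[flask,grate,gear,tube]

Answer: 4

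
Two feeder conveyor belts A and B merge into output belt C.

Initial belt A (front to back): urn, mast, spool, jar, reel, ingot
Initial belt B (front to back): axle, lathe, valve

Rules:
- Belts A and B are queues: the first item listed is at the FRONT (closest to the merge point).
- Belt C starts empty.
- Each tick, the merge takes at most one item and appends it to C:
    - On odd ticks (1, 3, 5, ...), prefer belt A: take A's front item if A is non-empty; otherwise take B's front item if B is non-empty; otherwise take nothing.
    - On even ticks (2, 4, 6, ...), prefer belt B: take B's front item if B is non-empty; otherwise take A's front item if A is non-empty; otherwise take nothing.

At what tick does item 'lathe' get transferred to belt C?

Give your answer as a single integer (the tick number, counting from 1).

Tick 1: prefer A, take urn from A; A=[mast,spool,jar,reel,ingot] B=[axle,lathe,valve] C=[urn]
Tick 2: prefer B, take axle from B; A=[mast,spool,jar,reel,ingot] B=[lathe,valve] C=[urn,axle]
Tick 3: prefer A, take mast from A; A=[spool,jar,reel,ingot] B=[lathe,valve] C=[urn,axle,mast]
Tick 4: prefer B, take lathe from B; A=[spool,jar,reel,ingot] B=[valve] C=[urn,axle,mast,lathe]

Answer: 4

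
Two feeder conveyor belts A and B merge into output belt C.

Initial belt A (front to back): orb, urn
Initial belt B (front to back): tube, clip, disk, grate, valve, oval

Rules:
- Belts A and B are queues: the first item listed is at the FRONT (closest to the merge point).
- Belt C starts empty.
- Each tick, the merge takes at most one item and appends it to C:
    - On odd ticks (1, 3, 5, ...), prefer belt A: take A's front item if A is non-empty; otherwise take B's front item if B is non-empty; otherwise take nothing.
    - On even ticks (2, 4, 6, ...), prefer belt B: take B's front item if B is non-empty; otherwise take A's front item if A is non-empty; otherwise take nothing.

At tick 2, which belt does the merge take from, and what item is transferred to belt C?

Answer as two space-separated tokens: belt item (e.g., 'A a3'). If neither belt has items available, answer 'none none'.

Answer: B tube

Derivation:
Tick 1: prefer A, take orb from A; A=[urn] B=[tube,clip,disk,grate,valve,oval] C=[orb]
Tick 2: prefer B, take tube from B; A=[urn] B=[clip,disk,grate,valve,oval] C=[orb,tube]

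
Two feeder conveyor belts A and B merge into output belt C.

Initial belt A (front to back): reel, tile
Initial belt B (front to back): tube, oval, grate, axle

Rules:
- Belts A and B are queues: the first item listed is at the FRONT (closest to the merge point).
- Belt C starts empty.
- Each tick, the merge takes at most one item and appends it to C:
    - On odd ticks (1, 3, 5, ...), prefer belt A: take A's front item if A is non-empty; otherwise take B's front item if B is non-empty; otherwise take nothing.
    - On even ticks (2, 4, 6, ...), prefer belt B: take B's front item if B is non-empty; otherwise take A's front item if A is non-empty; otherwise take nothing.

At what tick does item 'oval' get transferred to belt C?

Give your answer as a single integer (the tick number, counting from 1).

Answer: 4

Derivation:
Tick 1: prefer A, take reel from A; A=[tile] B=[tube,oval,grate,axle] C=[reel]
Tick 2: prefer B, take tube from B; A=[tile] B=[oval,grate,axle] C=[reel,tube]
Tick 3: prefer A, take tile from A; A=[-] B=[oval,grate,axle] C=[reel,tube,tile]
Tick 4: prefer B, take oval from B; A=[-] B=[grate,axle] C=[reel,tube,tile,oval]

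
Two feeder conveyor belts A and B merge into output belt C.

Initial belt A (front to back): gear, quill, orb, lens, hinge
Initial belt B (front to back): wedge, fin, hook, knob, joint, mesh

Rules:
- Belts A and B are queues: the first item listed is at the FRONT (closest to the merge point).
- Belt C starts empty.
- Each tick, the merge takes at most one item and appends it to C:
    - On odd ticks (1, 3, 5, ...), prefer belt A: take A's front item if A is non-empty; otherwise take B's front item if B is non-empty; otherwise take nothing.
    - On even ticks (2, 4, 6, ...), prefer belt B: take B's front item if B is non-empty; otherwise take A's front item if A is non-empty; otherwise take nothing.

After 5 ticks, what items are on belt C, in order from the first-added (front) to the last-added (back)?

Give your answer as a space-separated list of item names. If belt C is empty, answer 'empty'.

Tick 1: prefer A, take gear from A; A=[quill,orb,lens,hinge] B=[wedge,fin,hook,knob,joint,mesh] C=[gear]
Tick 2: prefer B, take wedge from B; A=[quill,orb,lens,hinge] B=[fin,hook,knob,joint,mesh] C=[gear,wedge]
Tick 3: prefer A, take quill from A; A=[orb,lens,hinge] B=[fin,hook,knob,joint,mesh] C=[gear,wedge,quill]
Tick 4: prefer B, take fin from B; A=[orb,lens,hinge] B=[hook,knob,joint,mesh] C=[gear,wedge,quill,fin]
Tick 5: prefer A, take orb from A; A=[lens,hinge] B=[hook,knob,joint,mesh] C=[gear,wedge,quill,fin,orb]

Answer: gear wedge quill fin orb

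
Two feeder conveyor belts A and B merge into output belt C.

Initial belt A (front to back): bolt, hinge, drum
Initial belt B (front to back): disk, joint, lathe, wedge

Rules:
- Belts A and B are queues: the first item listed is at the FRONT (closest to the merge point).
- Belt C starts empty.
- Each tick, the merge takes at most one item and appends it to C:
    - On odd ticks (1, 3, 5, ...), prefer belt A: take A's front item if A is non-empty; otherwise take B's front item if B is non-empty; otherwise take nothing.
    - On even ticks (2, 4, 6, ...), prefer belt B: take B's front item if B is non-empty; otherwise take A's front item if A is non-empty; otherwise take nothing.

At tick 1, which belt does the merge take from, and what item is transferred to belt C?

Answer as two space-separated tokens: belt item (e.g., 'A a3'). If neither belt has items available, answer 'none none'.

Tick 1: prefer A, take bolt from A; A=[hinge,drum] B=[disk,joint,lathe,wedge] C=[bolt]

Answer: A bolt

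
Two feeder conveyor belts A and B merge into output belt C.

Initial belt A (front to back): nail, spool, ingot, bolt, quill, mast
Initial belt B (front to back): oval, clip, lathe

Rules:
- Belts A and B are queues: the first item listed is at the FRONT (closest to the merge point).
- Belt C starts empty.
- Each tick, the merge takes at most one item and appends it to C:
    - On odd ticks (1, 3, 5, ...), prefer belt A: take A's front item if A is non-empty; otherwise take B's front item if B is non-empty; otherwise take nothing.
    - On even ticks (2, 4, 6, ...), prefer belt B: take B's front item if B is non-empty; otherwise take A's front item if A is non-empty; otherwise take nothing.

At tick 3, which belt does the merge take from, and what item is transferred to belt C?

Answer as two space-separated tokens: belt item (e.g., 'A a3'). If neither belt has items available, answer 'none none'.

Answer: A spool

Derivation:
Tick 1: prefer A, take nail from A; A=[spool,ingot,bolt,quill,mast] B=[oval,clip,lathe] C=[nail]
Tick 2: prefer B, take oval from B; A=[spool,ingot,bolt,quill,mast] B=[clip,lathe] C=[nail,oval]
Tick 3: prefer A, take spool from A; A=[ingot,bolt,quill,mast] B=[clip,lathe] C=[nail,oval,spool]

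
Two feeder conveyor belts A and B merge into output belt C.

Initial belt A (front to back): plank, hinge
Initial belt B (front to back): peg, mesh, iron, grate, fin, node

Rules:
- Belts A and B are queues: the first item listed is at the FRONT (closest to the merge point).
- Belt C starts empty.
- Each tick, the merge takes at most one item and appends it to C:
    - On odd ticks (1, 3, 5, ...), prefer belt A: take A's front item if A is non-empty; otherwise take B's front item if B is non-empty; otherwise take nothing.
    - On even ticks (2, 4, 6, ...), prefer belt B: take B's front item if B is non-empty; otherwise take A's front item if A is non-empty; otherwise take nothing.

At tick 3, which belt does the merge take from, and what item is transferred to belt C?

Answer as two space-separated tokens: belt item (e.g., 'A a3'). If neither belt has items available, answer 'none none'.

Tick 1: prefer A, take plank from A; A=[hinge] B=[peg,mesh,iron,grate,fin,node] C=[plank]
Tick 2: prefer B, take peg from B; A=[hinge] B=[mesh,iron,grate,fin,node] C=[plank,peg]
Tick 3: prefer A, take hinge from A; A=[-] B=[mesh,iron,grate,fin,node] C=[plank,peg,hinge]

Answer: A hinge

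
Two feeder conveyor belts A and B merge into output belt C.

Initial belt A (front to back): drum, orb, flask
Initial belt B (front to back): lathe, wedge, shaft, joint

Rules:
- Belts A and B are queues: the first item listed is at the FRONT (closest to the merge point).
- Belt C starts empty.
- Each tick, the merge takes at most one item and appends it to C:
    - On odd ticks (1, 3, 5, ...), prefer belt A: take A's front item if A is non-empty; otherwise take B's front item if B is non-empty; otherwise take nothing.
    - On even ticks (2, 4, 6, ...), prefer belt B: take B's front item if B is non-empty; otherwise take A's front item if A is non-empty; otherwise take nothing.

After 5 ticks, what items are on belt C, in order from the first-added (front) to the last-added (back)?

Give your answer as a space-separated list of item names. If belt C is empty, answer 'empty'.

Answer: drum lathe orb wedge flask

Derivation:
Tick 1: prefer A, take drum from A; A=[orb,flask] B=[lathe,wedge,shaft,joint] C=[drum]
Tick 2: prefer B, take lathe from B; A=[orb,flask] B=[wedge,shaft,joint] C=[drum,lathe]
Tick 3: prefer A, take orb from A; A=[flask] B=[wedge,shaft,joint] C=[drum,lathe,orb]
Tick 4: prefer B, take wedge from B; A=[flask] B=[shaft,joint] C=[drum,lathe,orb,wedge]
Tick 5: prefer A, take flask from A; A=[-] B=[shaft,joint] C=[drum,lathe,orb,wedge,flask]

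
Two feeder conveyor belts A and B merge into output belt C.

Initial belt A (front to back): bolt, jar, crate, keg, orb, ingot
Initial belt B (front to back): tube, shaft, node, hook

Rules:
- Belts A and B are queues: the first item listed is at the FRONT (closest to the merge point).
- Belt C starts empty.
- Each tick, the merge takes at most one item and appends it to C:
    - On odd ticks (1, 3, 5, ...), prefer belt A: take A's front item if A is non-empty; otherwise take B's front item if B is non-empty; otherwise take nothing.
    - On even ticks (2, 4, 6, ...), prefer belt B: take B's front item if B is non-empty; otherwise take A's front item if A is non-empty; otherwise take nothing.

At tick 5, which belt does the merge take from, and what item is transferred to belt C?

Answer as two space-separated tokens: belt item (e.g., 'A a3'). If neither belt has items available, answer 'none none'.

Tick 1: prefer A, take bolt from A; A=[jar,crate,keg,orb,ingot] B=[tube,shaft,node,hook] C=[bolt]
Tick 2: prefer B, take tube from B; A=[jar,crate,keg,orb,ingot] B=[shaft,node,hook] C=[bolt,tube]
Tick 3: prefer A, take jar from A; A=[crate,keg,orb,ingot] B=[shaft,node,hook] C=[bolt,tube,jar]
Tick 4: prefer B, take shaft from B; A=[crate,keg,orb,ingot] B=[node,hook] C=[bolt,tube,jar,shaft]
Tick 5: prefer A, take crate from A; A=[keg,orb,ingot] B=[node,hook] C=[bolt,tube,jar,shaft,crate]

Answer: A crate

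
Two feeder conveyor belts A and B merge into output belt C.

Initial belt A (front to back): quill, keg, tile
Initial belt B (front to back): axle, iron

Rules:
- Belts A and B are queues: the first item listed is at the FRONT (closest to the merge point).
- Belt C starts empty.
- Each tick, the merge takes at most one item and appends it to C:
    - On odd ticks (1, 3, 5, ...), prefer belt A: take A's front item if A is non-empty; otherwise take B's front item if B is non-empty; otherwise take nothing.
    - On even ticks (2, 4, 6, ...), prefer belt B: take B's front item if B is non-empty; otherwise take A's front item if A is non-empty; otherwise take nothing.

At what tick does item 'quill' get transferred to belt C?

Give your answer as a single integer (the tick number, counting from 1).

Answer: 1

Derivation:
Tick 1: prefer A, take quill from A; A=[keg,tile] B=[axle,iron] C=[quill]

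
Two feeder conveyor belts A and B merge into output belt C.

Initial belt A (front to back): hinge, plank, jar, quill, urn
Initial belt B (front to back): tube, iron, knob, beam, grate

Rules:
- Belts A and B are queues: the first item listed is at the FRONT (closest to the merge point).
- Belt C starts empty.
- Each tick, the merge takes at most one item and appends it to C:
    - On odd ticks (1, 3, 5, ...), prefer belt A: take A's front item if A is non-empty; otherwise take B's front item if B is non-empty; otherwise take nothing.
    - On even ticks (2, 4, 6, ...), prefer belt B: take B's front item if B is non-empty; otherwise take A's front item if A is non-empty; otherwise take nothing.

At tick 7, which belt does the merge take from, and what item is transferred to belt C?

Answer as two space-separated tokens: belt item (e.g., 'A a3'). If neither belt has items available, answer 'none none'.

Answer: A quill

Derivation:
Tick 1: prefer A, take hinge from A; A=[plank,jar,quill,urn] B=[tube,iron,knob,beam,grate] C=[hinge]
Tick 2: prefer B, take tube from B; A=[plank,jar,quill,urn] B=[iron,knob,beam,grate] C=[hinge,tube]
Tick 3: prefer A, take plank from A; A=[jar,quill,urn] B=[iron,knob,beam,grate] C=[hinge,tube,plank]
Tick 4: prefer B, take iron from B; A=[jar,quill,urn] B=[knob,beam,grate] C=[hinge,tube,plank,iron]
Tick 5: prefer A, take jar from A; A=[quill,urn] B=[knob,beam,grate] C=[hinge,tube,plank,iron,jar]
Tick 6: prefer B, take knob from B; A=[quill,urn] B=[beam,grate] C=[hinge,tube,plank,iron,jar,knob]
Tick 7: prefer A, take quill from A; A=[urn] B=[beam,grate] C=[hinge,tube,plank,iron,jar,knob,quill]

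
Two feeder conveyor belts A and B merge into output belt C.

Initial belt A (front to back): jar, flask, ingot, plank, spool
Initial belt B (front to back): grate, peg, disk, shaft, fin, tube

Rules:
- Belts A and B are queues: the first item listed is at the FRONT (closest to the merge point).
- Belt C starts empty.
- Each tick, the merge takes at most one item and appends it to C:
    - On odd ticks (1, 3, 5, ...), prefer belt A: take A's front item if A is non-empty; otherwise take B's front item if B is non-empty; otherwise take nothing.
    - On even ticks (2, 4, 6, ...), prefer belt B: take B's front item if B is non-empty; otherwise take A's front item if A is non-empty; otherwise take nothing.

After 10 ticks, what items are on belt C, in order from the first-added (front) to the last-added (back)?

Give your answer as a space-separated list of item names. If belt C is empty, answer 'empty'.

Answer: jar grate flask peg ingot disk plank shaft spool fin

Derivation:
Tick 1: prefer A, take jar from A; A=[flask,ingot,plank,spool] B=[grate,peg,disk,shaft,fin,tube] C=[jar]
Tick 2: prefer B, take grate from B; A=[flask,ingot,plank,spool] B=[peg,disk,shaft,fin,tube] C=[jar,grate]
Tick 3: prefer A, take flask from A; A=[ingot,plank,spool] B=[peg,disk,shaft,fin,tube] C=[jar,grate,flask]
Tick 4: prefer B, take peg from B; A=[ingot,plank,spool] B=[disk,shaft,fin,tube] C=[jar,grate,flask,peg]
Tick 5: prefer A, take ingot from A; A=[plank,spool] B=[disk,shaft,fin,tube] C=[jar,grate,flask,peg,ingot]
Tick 6: prefer B, take disk from B; A=[plank,spool] B=[shaft,fin,tube] C=[jar,grate,flask,peg,ingot,disk]
Tick 7: prefer A, take plank from A; A=[spool] B=[shaft,fin,tube] C=[jar,grate,flask,peg,ingot,disk,plank]
Tick 8: prefer B, take shaft from B; A=[spool] B=[fin,tube] C=[jar,grate,flask,peg,ingot,disk,plank,shaft]
Tick 9: prefer A, take spool from A; A=[-] B=[fin,tube] C=[jar,grate,flask,peg,ingot,disk,plank,shaft,spool]
Tick 10: prefer B, take fin from B; A=[-] B=[tube] C=[jar,grate,flask,peg,ingot,disk,plank,shaft,spool,fin]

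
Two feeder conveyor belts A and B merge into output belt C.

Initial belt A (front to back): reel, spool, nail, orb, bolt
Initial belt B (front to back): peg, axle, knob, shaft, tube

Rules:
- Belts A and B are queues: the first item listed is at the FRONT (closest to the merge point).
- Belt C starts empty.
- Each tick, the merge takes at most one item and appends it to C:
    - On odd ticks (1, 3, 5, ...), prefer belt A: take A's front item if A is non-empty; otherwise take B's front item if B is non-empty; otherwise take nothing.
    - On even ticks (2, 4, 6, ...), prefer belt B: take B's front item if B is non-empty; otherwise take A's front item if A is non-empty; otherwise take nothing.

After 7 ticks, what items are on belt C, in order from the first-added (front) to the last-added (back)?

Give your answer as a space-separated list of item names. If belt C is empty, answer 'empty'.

Tick 1: prefer A, take reel from A; A=[spool,nail,orb,bolt] B=[peg,axle,knob,shaft,tube] C=[reel]
Tick 2: prefer B, take peg from B; A=[spool,nail,orb,bolt] B=[axle,knob,shaft,tube] C=[reel,peg]
Tick 3: prefer A, take spool from A; A=[nail,orb,bolt] B=[axle,knob,shaft,tube] C=[reel,peg,spool]
Tick 4: prefer B, take axle from B; A=[nail,orb,bolt] B=[knob,shaft,tube] C=[reel,peg,spool,axle]
Tick 5: prefer A, take nail from A; A=[orb,bolt] B=[knob,shaft,tube] C=[reel,peg,spool,axle,nail]
Tick 6: prefer B, take knob from B; A=[orb,bolt] B=[shaft,tube] C=[reel,peg,spool,axle,nail,knob]
Tick 7: prefer A, take orb from A; A=[bolt] B=[shaft,tube] C=[reel,peg,spool,axle,nail,knob,orb]

Answer: reel peg spool axle nail knob orb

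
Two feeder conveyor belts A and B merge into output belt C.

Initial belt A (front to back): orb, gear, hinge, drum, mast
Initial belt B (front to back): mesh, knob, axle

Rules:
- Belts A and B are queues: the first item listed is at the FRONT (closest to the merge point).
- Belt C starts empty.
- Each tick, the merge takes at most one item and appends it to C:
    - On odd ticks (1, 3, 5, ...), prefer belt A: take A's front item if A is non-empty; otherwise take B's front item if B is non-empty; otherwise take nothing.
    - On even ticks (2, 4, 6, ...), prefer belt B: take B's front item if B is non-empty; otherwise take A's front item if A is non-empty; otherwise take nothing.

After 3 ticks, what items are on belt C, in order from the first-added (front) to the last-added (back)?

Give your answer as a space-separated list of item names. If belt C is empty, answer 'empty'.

Tick 1: prefer A, take orb from A; A=[gear,hinge,drum,mast] B=[mesh,knob,axle] C=[orb]
Tick 2: prefer B, take mesh from B; A=[gear,hinge,drum,mast] B=[knob,axle] C=[orb,mesh]
Tick 3: prefer A, take gear from A; A=[hinge,drum,mast] B=[knob,axle] C=[orb,mesh,gear]

Answer: orb mesh gear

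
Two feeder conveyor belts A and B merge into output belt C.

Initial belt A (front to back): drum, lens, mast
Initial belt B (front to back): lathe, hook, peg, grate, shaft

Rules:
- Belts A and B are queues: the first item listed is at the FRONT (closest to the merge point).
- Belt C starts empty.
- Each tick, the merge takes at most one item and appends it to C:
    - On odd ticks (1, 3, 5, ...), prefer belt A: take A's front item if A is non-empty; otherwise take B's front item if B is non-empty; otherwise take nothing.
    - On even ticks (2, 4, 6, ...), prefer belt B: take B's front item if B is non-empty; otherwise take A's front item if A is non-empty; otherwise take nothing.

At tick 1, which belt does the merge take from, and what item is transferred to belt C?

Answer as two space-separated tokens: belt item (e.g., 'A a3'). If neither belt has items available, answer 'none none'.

Tick 1: prefer A, take drum from A; A=[lens,mast] B=[lathe,hook,peg,grate,shaft] C=[drum]

Answer: A drum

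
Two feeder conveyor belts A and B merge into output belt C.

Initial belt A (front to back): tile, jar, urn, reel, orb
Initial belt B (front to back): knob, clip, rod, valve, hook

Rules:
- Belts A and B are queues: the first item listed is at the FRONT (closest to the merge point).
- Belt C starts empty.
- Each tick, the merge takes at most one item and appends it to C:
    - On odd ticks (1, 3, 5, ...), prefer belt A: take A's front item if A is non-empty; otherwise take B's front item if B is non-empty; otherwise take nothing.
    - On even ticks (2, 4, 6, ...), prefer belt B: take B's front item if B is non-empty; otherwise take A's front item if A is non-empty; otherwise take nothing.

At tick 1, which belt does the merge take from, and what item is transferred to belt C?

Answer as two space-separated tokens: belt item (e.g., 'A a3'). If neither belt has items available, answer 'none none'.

Answer: A tile

Derivation:
Tick 1: prefer A, take tile from A; A=[jar,urn,reel,orb] B=[knob,clip,rod,valve,hook] C=[tile]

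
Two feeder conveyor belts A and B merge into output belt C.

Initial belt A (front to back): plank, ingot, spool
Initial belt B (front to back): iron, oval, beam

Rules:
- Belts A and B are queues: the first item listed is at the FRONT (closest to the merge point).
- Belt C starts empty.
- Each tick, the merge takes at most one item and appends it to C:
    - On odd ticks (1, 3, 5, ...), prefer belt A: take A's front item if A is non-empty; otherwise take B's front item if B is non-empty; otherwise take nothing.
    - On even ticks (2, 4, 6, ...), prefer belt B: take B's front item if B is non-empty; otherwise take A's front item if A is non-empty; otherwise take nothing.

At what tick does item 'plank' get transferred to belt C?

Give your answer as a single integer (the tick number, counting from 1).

Answer: 1

Derivation:
Tick 1: prefer A, take plank from A; A=[ingot,spool] B=[iron,oval,beam] C=[plank]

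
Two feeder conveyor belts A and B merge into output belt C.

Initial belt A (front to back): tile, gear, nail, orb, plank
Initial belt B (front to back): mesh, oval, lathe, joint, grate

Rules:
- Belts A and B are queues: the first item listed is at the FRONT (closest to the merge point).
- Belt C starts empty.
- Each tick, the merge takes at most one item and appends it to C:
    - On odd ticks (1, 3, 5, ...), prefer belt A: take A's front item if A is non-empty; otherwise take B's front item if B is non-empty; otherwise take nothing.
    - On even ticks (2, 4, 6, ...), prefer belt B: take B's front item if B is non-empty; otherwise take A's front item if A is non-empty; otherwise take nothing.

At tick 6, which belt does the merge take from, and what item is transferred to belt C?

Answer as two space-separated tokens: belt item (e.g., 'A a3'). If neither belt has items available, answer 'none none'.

Answer: B lathe

Derivation:
Tick 1: prefer A, take tile from A; A=[gear,nail,orb,plank] B=[mesh,oval,lathe,joint,grate] C=[tile]
Tick 2: prefer B, take mesh from B; A=[gear,nail,orb,plank] B=[oval,lathe,joint,grate] C=[tile,mesh]
Tick 3: prefer A, take gear from A; A=[nail,orb,plank] B=[oval,lathe,joint,grate] C=[tile,mesh,gear]
Tick 4: prefer B, take oval from B; A=[nail,orb,plank] B=[lathe,joint,grate] C=[tile,mesh,gear,oval]
Tick 5: prefer A, take nail from A; A=[orb,plank] B=[lathe,joint,grate] C=[tile,mesh,gear,oval,nail]
Tick 6: prefer B, take lathe from B; A=[orb,plank] B=[joint,grate] C=[tile,mesh,gear,oval,nail,lathe]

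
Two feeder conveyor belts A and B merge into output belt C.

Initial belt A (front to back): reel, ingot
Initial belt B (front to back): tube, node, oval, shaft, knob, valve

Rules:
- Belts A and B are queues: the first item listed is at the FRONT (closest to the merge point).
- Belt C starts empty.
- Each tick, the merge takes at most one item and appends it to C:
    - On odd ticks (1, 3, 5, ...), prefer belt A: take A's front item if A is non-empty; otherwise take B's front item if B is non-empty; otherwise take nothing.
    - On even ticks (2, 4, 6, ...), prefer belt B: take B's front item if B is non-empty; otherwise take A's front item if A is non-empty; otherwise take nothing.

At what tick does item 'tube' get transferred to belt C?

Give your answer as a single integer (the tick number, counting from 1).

Tick 1: prefer A, take reel from A; A=[ingot] B=[tube,node,oval,shaft,knob,valve] C=[reel]
Tick 2: prefer B, take tube from B; A=[ingot] B=[node,oval,shaft,knob,valve] C=[reel,tube]

Answer: 2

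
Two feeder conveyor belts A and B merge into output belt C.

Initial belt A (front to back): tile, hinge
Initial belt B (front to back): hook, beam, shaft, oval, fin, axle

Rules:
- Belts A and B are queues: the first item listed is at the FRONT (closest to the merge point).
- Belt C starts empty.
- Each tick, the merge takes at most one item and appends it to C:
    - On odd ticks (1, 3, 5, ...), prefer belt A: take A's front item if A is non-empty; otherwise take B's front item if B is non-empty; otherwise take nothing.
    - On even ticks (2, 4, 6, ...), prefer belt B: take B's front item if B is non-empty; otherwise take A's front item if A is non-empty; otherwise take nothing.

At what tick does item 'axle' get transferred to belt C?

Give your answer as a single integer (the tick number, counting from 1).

Tick 1: prefer A, take tile from A; A=[hinge] B=[hook,beam,shaft,oval,fin,axle] C=[tile]
Tick 2: prefer B, take hook from B; A=[hinge] B=[beam,shaft,oval,fin,axle] C=[tile,hook]
Tick 3: prefer A, take hinge from A; A=[-] B=[beam,shaft,oval,fin,axle] C=[tile,hook,hinge]
Tick 4: prefer B, take beam from B; A=[-] B=[shaft,oval,fin,axle] C=[tile,hook,hinge,beam]
Tick 5: prefer A, take shaft from B; A=[-] B=[oval,fin,axle] C=[tile,hook,hinge,beam,shaft]
Tick 6: prefer B, take oval from B; A=[-] B=[fin,axle] C=[tile,hook,hinge,beam,shaft,oval]
Tick 7: prefer A, take fin from B; A=[-] B=[axle] C=[tile,hook,hinge,beam,shaft,oval,fin]
Tick 8: prefer B, take axle from B; A=[-] B=[-] C=[tile,hook,hinge,beam,shaft,oval,fin,axle]

Answer: 8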